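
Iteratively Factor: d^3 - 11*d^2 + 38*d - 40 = (d - 5)*(d^2 - 6*d + 8) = (d - 5)*(d - 2)*(d - 4)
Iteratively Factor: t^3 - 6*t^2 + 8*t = (t - 4)*(t^2 - 2*t) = t*(t - 4)*(t - 2)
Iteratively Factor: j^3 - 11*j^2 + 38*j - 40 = (j - 4)*(j^2 - 7*j + 10) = (j - 5)*(j - 4)*(j - 2)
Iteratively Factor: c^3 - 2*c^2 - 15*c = (c - 5)*(c^2 + 3*c) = c*(c - 5)*(c + 3)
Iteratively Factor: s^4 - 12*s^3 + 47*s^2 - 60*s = (s - 5)*(s^3 - 7*s^2 + 12*s) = (s - 5)*(s - 3)*(s^2 - 4*s) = (s - 5)*(s - 4)*(s - 3)*(s)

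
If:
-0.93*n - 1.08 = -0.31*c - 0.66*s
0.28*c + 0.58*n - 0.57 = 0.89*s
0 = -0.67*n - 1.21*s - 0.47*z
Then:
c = 2.72838819413986 - 0.248544236316891*z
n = -0.257370936550217*z - 0.180785702314602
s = 0.100104479794036 - 0.245918572323433*z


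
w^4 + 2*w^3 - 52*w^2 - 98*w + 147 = (w - 7)*(w - 1)*(w + 3)*(w + 7)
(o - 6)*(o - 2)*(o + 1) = o^3 - 7*o^2 + 4*o + 12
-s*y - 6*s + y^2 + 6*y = (-s + y)*(y + 6)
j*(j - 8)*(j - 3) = j^3 - 11*j^2 + 24*j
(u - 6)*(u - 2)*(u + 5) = u^3 - 3*u^2 - 28*u + 60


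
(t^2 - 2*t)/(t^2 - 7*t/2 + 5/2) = 2*t*(t - 2)/(2*t^2 - 7*t + 5)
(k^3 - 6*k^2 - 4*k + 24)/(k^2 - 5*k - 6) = (k^2 - 4)/(k + 1)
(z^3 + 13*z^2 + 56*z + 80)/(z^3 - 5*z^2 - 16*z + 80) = (z^2 + 9*z + 20)/(z^2 - 9*z + 20)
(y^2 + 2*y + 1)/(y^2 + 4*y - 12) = (y^2 + 2*y + 1)/(y^2 + 4*y - 12)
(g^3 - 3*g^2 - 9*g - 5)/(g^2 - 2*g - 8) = (-g^3 + 3*g^2 + 9*g + 5)/(-g^2 + 2*g + 8)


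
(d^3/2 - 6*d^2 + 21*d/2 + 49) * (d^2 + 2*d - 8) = d^5/2 - 5*d^4 - 11*d^3/2 + 118*d^2 + 14*d - 392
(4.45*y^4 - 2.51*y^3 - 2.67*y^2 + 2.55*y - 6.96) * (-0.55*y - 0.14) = -2.4475*y^5 + 0.7575*y^4 + 1.8199*y^3 - 1.0287*y^2 + 3.471*y + 0.9744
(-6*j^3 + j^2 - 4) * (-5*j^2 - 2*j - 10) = 30*j^5 + 7*j^4 + 58*j^3 + 10*j^2 + 8*j + 40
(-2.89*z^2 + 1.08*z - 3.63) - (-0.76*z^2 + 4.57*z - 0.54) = -2.13*z^2 - 3.49*z - 3.09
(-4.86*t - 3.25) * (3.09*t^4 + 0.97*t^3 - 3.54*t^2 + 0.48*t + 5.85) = -15.0174*t^5 - 14.7567*t^4 + 14.0519*t^3 + 9.1722*t^2 - 29.991*t - 19.0125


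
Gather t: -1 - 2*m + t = -2*m + t - 1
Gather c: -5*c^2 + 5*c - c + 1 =-5*c^2 + 4*c + 1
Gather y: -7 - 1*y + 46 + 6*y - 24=5*y + 15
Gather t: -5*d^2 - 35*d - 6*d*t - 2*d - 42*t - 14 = -5*d^2 - 37*d + t*(-6*d - 42) - 14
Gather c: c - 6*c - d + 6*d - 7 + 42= -5*c + 5*d + 35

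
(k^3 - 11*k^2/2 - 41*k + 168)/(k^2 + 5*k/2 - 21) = k - 8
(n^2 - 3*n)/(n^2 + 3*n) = (n - 3)/(n + 3)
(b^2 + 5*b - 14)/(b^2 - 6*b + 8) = (b + 7)/(b - 4)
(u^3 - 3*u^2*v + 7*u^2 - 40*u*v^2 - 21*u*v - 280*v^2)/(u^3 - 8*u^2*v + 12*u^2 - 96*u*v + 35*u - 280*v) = (u + 5*v)/(u + 5)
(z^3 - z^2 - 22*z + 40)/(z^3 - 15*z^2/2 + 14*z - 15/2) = 2*(z^3 - z^2 - 22*z + 40)/(2*z^3 - 15*z^2 + 28*z - 15)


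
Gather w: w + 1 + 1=w + 2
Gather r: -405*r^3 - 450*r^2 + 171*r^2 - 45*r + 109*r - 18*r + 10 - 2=-405*r^3 - 279*r^2 + 46*r + 8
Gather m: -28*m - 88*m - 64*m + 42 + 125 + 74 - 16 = 225 - 180*m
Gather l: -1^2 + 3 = 2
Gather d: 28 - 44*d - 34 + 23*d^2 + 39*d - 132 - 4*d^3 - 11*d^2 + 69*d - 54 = -4*d^3 + 12*d^2 + 64*d - 192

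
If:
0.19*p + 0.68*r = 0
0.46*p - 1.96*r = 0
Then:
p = 0.00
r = 0.00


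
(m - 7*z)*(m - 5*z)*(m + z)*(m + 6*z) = m^4 - 5*m^3*z - 43*m^2*z^2 + 173*m*z^3 + 210*z^4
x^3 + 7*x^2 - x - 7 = (x - 1)*(x + 1)*(x + 7)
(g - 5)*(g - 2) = g^2 - 7*g + 10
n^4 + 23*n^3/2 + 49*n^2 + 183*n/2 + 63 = (n + 2)*(n + 3)^2*(n + 7/2)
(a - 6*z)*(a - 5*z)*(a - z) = a^3 - 12*a^2*z + 41*a*z^2 - 30*z^3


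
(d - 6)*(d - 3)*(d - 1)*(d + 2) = d^4 - 8*d^3 + 7*d^2 + 36*d - 36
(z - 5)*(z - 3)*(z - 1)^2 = z^4 - 10*z^3 + 32*z^2 - 38*z + 15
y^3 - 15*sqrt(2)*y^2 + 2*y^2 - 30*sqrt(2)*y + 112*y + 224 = (y + 2)*(y - 8*sqrt(2))*(y - 7*sqrt(2))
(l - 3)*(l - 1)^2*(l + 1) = l^4 - 4*l^3 + 2*l^2 + 4*l - 3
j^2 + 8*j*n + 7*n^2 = (j + n)*(j + 7*n)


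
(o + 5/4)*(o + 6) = o^2 + 29*o/4 + 15/2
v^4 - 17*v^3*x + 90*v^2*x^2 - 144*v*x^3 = v*(v - 8*x)*(v - 6*x)*(v - 3*x)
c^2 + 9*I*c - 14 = (c + 2*I)*(c + 7*I)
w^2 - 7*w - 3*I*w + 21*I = (w - 7)*(w - 3*I)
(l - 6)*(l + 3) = l^2 - 3*l - 18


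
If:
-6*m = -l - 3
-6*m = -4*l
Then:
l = 1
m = 2/3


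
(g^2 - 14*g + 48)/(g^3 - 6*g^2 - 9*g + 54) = (g - 8)/(g^2 - 9)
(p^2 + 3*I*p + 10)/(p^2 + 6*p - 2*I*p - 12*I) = (p + 5*I)/(p + 6)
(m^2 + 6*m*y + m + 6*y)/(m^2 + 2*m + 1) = (m + 6*y)/(m + 1)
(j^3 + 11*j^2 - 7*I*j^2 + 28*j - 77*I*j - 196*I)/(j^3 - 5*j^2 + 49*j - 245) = (j^2 + 11*j + 28)/(j^2 + j*(-5 + 7*I) - 35*I)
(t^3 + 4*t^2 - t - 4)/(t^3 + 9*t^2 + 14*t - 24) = (t + 1)/(t + 6)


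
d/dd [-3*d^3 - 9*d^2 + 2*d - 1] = -9*d^2 - 18*d + 2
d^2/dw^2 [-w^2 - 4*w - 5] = -2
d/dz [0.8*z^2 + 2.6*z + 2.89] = 1.6*z + 2.6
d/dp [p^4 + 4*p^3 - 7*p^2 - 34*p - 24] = 4*p^3 + 12*p^2 - 14*p - 34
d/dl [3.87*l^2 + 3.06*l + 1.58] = 7.74*l + 3.06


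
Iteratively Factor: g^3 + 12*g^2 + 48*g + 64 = (g + 4)*(g^2 + 8*g + 16) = (g + 4)^2*(g + 4)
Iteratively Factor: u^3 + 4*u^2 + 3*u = (u + 1)*(u^2 + 3*u) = u*(u + 1)*(u + 3)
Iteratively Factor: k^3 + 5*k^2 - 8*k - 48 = (k - 3)*(k^2 + 8*k + 16) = (k - 3)*(k + 4)*(k + 4)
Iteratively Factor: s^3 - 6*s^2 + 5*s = (s - 1)*(s^2 - 5*s) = (s - 5)*(s - 1)*(s)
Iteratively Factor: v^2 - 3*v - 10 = (v + 2)*(v - 5)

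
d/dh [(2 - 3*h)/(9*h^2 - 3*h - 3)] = (9*h^2 - 12*h + 5)/(3*(9*h^4 - 6*h^3 - 5*h^2 + 2*h + 1))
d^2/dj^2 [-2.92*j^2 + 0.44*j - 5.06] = -5.84000000000000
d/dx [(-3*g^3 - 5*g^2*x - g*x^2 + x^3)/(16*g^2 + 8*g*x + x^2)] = (-14*g^3 - 3*g^2*x + 12*g*x^2 + x^3)/(64*g^3 + 48*g^2*x + 12*g*x^2 + x^3)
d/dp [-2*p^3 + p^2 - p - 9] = -6*p^2 + 2*p - 1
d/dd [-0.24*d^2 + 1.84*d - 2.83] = 1.84 - 0.48*d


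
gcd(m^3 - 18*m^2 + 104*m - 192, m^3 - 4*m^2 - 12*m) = m - 6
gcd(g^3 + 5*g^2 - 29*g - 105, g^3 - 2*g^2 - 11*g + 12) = g + 3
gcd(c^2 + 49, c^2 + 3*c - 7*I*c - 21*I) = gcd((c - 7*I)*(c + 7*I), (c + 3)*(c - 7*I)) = c - 7*I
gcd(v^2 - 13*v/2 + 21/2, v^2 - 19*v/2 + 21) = v - 7/2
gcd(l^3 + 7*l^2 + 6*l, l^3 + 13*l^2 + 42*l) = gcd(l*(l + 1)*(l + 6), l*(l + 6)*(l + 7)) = l^2 + 6*l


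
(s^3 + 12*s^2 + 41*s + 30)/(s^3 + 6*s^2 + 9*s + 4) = (s^2 + 11*s + 30)/(s^2 + 5*s + 4)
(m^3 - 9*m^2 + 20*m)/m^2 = m - 9 + 20/m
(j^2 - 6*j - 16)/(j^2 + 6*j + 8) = (j - 8)/(j + 4)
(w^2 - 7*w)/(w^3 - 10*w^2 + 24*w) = (w - 7)/(w^2 - 10*w + 24)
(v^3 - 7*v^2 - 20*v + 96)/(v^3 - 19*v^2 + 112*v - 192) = (v + 4)/(v - 8)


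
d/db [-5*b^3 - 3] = -15*b^2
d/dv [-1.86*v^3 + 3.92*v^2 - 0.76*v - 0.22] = -5.58*v^2 + 7.84*v - 0.76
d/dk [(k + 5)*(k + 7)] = 2*k + 12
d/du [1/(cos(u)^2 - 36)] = 2*sin(u)*cos(u)/(cos(u)^2 - 36)^2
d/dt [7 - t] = -1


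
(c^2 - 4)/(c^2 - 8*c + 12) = (c + 2)/(c - 6)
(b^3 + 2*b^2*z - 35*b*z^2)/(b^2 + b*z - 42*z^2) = b*(-b + 5*z)/(-b + 6*z)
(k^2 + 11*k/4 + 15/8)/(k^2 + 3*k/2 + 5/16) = 2*(2*k + 3)/(4*k + 1)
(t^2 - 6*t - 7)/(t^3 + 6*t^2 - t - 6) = (t - 7)/(t^2 + 5*t - 6)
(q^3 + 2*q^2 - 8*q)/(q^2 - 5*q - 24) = q*(-q^2 - 2*q + 8)/(-q^2 + 5*q + 24)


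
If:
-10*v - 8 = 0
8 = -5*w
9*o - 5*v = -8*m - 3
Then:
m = -9*o/8 - 7/8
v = -4/5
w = -8/5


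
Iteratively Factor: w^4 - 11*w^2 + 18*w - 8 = (w + 4)*(w^3 - 4*w^2 + 5*w - 2) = (w - 1)*(w + 4)*(w^2 - 3*w + 2) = (w - 1)^2*(w + 4)*(w - 2)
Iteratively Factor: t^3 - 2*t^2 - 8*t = (t - 4)*(t^2 + 2*t) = (t - 4)*(t + 2)*(t)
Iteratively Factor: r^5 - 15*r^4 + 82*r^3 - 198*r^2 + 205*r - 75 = (r - 5)*(r^4 - 10*r^3 + 32*r^2 - 38*r + 15) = (r - 5)*(r - 1)*(r^3 - 9*r^2 + 23*r - 15) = (r - 5)*(r - 1)^2*(r^2 - 8*r + 15) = (r - 5)^2*(r - 1)^2*(r - 3)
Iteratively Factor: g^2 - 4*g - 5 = (g - 5)*(g + 1)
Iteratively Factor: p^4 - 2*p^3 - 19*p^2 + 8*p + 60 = (p + 3)*(p^3 - 5*p^2 - 4*p + 20) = (p - 2)*(p + 3)*(p^2 - 3*p - 10) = (p - 5)*(p - 2)*(p + 3)*(p + 2)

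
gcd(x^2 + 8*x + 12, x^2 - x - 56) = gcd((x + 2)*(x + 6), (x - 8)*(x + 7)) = 1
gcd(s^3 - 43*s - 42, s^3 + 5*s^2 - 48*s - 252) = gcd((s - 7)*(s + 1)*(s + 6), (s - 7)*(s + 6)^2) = s^2 - s - 42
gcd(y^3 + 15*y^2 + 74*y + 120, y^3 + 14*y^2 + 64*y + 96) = y^2 + 10*y + 24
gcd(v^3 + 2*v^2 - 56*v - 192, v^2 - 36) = v + 6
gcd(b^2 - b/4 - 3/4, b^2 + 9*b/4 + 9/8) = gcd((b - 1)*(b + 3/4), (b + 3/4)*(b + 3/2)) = b + 3/4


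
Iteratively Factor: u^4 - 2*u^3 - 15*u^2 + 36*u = (u)*(u^3 - 2*u^2 - 15*u + 36) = u*(u - 3)*(u^2 + u - 12) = u*(u - 3)*(u + 4)*(u - 3)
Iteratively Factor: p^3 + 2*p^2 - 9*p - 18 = (p + 2)*(p^2 - 9) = (p - 3)*(p + 2)*(p + 3)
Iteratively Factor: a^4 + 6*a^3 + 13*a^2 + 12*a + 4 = (a + 1)*(a^3 + 5*a^2 + 8*a + 4) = (a + 1)*(a + 2)*(a^2 + 3*a + 2) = (a + 1)^2*(a + 2)*(a + 2)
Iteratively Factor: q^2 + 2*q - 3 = (q + 3)*(q - 1)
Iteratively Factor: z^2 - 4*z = (z)*(z - 4)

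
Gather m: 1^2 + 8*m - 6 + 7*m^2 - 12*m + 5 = 7*m^2 - 4*m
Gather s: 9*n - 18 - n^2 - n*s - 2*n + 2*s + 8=-n^2 + 7*n + s*(2 - n) - 10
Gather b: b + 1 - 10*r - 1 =b - 10*r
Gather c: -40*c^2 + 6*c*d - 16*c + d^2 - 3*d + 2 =-40*c^2 + c*(6*d - 16) + d^2 - 3*d + 2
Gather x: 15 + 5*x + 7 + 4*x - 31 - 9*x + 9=0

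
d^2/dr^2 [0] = 0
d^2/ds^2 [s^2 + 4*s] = 2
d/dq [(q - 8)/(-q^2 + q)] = (q^2 - 16*q + 8)/(q^2*(q^2 - 2*q + 1))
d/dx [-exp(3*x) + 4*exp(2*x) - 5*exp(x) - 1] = (-3*exp(2*x) + 8*exp(x) - 5)*exp(x)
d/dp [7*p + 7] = 7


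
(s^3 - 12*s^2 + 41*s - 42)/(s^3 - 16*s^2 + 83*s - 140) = (s^2 - 5*s + 6)/(s^2 - 9*s + 20)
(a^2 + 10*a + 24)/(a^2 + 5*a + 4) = (a + 6)/(a + 1)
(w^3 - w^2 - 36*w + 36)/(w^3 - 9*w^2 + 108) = (w^2 + 5*w - 6)/(w^2 - 3*w - 18)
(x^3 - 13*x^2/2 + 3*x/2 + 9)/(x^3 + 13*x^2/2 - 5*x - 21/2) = (x - 6)/(x + 7)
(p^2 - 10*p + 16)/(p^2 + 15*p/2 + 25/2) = 2*(p^2 - 10*p + 16)/(2*p^2 + 15*p + 25)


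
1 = 1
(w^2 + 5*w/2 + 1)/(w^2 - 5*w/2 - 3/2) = (w + 2)/(w - 3)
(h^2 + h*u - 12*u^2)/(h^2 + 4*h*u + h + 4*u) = (h - 3*u)/(h + 1)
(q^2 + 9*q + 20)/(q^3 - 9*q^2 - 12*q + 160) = (q + 5)/(q^2 - 13*q + 40)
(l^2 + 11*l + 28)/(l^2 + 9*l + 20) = (l + 7)/(l + 5)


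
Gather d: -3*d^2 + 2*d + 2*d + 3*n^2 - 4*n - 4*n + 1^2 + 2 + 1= -3*d^2 + 4*d + 3*n^2 - 8*n + 4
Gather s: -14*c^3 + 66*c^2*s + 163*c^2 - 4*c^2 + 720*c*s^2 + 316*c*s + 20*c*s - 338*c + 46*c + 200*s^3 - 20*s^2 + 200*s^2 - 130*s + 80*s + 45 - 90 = -14*c^3 + 159*c^2 - 292*c + 200*s^3 + s^2*(720*c + 180) + s*(66*c^2 + 336*c - 50) - 45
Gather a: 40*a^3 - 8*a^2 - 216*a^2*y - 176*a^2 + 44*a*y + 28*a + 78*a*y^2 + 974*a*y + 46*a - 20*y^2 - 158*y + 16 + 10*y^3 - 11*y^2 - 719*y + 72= 40*a^3 + a^2*(-216*y - 184) + a*(78*y^2 + 1018*y + 74) + 10*y^3 - 31*y^2 - 877*y + 88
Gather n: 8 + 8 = 16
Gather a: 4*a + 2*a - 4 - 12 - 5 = 6*a - 21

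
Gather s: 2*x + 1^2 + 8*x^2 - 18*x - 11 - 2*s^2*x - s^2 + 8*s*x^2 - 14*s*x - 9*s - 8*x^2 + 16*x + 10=s^2*(-2*x - 1) + s*(8*x^2 - 14*x - 9)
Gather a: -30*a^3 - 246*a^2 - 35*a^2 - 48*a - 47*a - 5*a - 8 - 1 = -30*a^3 - 281*a^2 - 100*a - 9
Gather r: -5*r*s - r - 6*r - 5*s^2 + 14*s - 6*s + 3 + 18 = r*(-5*s - 7) - 5*s^2 + 8*s + 21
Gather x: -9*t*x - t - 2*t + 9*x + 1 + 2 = -3*t + x*(9 - 9*t) + 3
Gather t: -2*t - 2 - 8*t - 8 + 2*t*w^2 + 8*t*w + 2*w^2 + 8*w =t*(2*w^2 + 8*w - 10) + 2*w^2 + 8*w - 10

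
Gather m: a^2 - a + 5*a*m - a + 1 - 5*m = a^2 - 2*a + m*(5*a - 5) + 1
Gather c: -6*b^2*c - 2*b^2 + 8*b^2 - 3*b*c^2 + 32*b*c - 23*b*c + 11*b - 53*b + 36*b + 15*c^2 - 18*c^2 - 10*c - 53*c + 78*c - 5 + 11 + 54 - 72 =6*b^2 - 6*b + c^2*(-3*b - 3) + c*(-6*b^2 + 9*b + 15) - 12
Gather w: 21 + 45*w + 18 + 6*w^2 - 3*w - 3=6*w^2 + 42*w + 36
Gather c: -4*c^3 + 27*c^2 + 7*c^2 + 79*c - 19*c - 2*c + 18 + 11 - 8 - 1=-4*c^3 + 34*c^2 + 58*c + 20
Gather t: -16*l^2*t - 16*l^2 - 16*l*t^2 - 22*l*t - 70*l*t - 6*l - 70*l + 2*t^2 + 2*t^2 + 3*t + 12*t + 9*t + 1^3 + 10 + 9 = -16*l^2 - 76*l + t^2*(4 - 16*l) + t*(-16*l^2 - 92*l + 24) + 20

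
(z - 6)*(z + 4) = z^2 - 2*z - 24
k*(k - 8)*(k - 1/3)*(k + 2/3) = k^4 - 23*k^3/3 - 26*k^2/9 + 16*k/9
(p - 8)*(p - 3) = p^2 - 11*p + 24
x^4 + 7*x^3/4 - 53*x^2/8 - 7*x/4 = x*(x - 2)*(x + 1/4)*(x + 7/2)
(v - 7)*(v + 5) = v^2 - 2*v - 35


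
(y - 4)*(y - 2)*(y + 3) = y^3 - 3*y^2 - 10*y + 24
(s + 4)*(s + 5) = s^2 + 9*s + 20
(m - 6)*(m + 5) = m^2 - m - 30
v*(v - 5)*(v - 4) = v^3 - 9*v^2 + 20*v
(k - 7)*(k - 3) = k^2 - 10*k + 21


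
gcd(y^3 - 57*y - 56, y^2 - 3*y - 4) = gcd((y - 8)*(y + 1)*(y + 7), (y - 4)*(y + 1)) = y + 1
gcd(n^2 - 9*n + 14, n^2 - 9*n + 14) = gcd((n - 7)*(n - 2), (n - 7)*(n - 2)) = n^2 - 9*n + 14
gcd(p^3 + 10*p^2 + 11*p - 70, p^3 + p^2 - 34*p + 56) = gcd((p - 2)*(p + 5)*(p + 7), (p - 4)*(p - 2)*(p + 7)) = p^2 + 5*p - 14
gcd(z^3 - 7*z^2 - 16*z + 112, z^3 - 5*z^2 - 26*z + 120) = z - 4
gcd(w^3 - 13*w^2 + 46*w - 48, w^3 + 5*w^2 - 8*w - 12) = w - 2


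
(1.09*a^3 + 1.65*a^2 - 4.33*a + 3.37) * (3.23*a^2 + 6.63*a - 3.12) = 3.5207*a^5 + 12.5562*a^4 - 6.4472*a^3 - 22.9708*a^2 + 35.8527*a - 10.5144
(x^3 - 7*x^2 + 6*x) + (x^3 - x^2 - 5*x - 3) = 2*x^3 - 8*x^2 + x - 3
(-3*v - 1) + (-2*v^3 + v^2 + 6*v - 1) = -2*v^3 + v^2 + 3*v - 2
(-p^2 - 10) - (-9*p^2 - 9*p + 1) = 8*p^2 + 9*p - 11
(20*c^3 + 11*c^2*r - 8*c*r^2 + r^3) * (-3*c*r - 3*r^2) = -60*c^4*r - 93*c^3*r^2 - 9*c^2*r^3 + 21*c*r^4 - 3*r^5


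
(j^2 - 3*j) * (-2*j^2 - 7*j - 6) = -2*j^4 - j^3 + 15*j^2 + 18*j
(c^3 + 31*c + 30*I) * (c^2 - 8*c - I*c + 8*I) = c^5 - 8*c^4 - I*c^4 + 31*c^3 + 8*I*c^3 - 248*c^2 - I*c^2 + 30*c + 8*I*c - 240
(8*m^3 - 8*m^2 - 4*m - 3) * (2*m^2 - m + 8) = 16*m^5 - 24*m^4 + 64*m^3 - 66*m^2 - 29*m - 24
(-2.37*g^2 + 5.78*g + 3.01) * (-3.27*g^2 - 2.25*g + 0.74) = 7.7499*g^4 - 13.5681*g^3 - 24.6015*g^2 - 2.4953*g + 2.2274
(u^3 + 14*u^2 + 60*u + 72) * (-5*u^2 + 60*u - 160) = -5*u^5 - 10*u^4 + 380*u^3 + 1000*u^2 - 5280*u - 11520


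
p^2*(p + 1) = p^3 + p^2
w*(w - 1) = w^2 - w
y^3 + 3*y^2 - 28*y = y*(y - 4)*(y + 7)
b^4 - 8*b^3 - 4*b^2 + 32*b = b*(b - 8)*(b - 2)*(b + 2)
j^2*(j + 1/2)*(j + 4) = j^4 + 9*j^3/2 + 2*j^2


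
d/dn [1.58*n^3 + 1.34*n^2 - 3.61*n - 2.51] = 4.74*n^2 + 2.68*n - 3.61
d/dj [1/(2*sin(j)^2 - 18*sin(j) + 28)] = (9 - 2*sin(j))*cos(j)/(2*(sin(j)^2 - 9*sin(j) + 14)^2)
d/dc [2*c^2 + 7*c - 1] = 4*c + 7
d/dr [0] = 0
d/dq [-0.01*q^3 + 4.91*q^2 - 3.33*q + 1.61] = -0.03*q^2 + 9.82*q - 3.33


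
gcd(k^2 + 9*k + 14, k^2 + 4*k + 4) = k + 2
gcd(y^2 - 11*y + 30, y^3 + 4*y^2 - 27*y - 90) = y - 5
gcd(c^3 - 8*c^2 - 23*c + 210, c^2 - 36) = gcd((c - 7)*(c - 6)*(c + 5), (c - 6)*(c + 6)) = c - 6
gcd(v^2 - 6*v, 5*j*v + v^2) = v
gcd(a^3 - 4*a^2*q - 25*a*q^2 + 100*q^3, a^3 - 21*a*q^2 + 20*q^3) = -a^2 - a*q + 20*q^2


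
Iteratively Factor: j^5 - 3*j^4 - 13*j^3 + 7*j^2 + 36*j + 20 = (j + 1)*(j^4 - 4*j^3 - 9*j^2 + 16*j + 20) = (j - 2)*(j + 1)*(j^3 - 2*j^2 - 13*j - 10) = (j - 2)*(j + 1)^2*(j^2 - 3*j - 10) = (j - 5)*(j - 2)*(j + 1)^2*(j + 2)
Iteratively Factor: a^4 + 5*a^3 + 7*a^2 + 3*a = (a + 1)*(a^3 + 4*a^2 + 3*a) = (a + 1)*(a + 3)*(a^2 + a) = (a + 1)^2*(a + 3)*(a)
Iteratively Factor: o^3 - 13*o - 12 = (o + 1)*(o^2 - o - 12) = (o + 1)*(o + 3)*(o - 4)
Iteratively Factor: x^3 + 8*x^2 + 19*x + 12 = (x + 4)*(x^2 + 4*x + 3) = (x + 1)*(x + 4)*(x + 3)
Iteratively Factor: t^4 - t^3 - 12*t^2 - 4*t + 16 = (t - 4)*(t^3 + 3*t^2 - 4) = (t - 4)*(t + 2)*(t^2 + t - 2) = (t - 4)*(t - 1)*(t + 2)*(t + 2)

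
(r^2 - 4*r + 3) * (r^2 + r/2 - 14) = r^4 - 7*r^3/2 - 13*r^2 + 115*r/2 - 42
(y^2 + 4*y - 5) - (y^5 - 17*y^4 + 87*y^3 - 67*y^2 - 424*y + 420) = -y^5 + 17*y^4 - 87*y^3 + 68*y^2 + 428*y - 425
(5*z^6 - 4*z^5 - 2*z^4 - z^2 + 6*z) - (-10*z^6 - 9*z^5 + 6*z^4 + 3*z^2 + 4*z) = 15*z^6 + 5*z^5 - 8*z^4 - 4*z^2 + 2*z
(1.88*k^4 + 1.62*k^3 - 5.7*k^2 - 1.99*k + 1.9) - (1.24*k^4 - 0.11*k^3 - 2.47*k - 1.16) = 0.64*k^4 + 1.73*k^3 - 5.7*k^2 + 0.48*k + 3.06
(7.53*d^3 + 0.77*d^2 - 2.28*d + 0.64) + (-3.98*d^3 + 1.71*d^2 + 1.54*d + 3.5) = 3.55*d^3 + 2.48*d^2 - 0.74*d + 4.14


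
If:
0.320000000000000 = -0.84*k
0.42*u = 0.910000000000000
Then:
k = -0.38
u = 2.17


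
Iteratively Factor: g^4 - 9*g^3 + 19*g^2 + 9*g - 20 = (g - 1)*(g^3 - 8*g^2 + 11*g + 20) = (g - 1)*(g + 1)*(g^2 - 9*g + 20) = (g - 4)*(g - 1)*(g + 1)*(g - 5)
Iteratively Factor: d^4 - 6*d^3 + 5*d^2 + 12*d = (d + 1)*(d^3 - 7*d^2 + 12*d) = (d - 3)*(d + 1)*(d^2 - 4*d) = d*(d - 3)*(d + 1)*(d - 4)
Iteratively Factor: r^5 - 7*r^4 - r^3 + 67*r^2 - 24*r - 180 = (r + 2)*(r^4 - 9*r^3 + 17*r^2 + 33*r - 90) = (r - 3)*(r + 2)*(r^3 - 6*r^2 - r + 30) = (r - 5)*(r - 3)*(r + 2)*(r^2 - r - 6) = (r - 5)*(r - 3)*(r + 2)^2*(r - 3)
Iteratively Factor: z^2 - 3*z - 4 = (z + 1)*(z - 4)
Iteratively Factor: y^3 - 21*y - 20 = (y - 5)*(y^2 + 5*y + 4) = (y - 5)*(y + 4)*(y + 1)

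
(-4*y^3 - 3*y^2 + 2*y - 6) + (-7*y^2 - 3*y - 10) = -4*y^3 - 10*y^2 - y - 16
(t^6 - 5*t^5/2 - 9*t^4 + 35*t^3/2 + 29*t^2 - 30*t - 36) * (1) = t^6 - 5*t^5/2 - 9*t^4 + 35*t^3/2 + 29*t^2 - 30*t - 36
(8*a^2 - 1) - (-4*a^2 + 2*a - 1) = 12*a^2 - 2*a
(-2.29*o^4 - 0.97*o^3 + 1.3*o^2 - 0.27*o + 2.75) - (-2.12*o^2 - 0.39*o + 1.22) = -2.29*o^4 - 0.97*o^3 + 3.42*o^2 + 0.12*o + 1.53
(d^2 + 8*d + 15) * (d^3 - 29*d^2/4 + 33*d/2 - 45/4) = d^5 + 3*d^4/4 - 53*d^3/2 + 12*d^2 + 315*d/2 - 675/4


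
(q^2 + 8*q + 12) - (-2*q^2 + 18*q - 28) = 3*q^2 - 10*q + 40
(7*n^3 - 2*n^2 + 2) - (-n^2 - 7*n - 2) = 7*n^3 - n^2 + 7*n + 4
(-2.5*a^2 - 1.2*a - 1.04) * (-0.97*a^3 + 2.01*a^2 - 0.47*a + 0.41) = 2.425*a^5 - 3.861*a^4 - 0.2282*a^3 - 2.5514*a^2 - 0.00319999999999993*a - 0.4264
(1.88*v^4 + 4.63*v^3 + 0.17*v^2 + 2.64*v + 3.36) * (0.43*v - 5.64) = 0.8084*v^5 - 8.6123*v^4 - 26.0401*v^3 + 0.1764*v^2 - 13.4448*v - 18.9504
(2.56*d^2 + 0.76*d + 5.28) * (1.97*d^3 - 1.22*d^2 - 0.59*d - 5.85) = 5.0432*d^5 - 1.626*d^4 + 7.964*d^3 - 21.866*d^2 - 7.5612*d - 30.888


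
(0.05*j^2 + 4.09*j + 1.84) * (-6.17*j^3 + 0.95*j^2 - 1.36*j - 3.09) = -0.3085*j^5 - 25.1878*j^4 - 7.5353*j^3 - 3.9689*j^2 - 15.1405*j - 5.6856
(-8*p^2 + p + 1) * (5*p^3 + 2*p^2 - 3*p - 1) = -40*p^5 - 11*p^4 + 31*p^3 + 7*p^2 - 4*p - 1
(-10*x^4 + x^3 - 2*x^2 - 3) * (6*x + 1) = -60*x^5 - 4*x^4 - 11*x^3 - 2*x^2 - 18*x - 3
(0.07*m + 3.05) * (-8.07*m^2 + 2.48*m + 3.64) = -0.5649*m^3 - 24.4399*m^2 + 7.8188*m + 11.102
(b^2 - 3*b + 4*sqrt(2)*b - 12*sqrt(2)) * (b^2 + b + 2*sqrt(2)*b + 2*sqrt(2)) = b^4 - 2*b^3 + 6*sqrt(2)*b^3 - 12*sqrt(2)*b^2 + 13*b^2 - 32*b - 18*sqrt(2)*b - 48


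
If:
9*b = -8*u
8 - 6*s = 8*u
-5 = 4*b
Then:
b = -5/4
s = -13/24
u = 45/32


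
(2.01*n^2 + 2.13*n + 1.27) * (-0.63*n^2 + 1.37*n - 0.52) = -1.2663*n^4 + 1.4118*n^3 + 1.0728*n^2 + 0.6323*n - 0.6604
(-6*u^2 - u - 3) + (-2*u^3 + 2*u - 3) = -2*u^3 - 6*u^2 + u - 6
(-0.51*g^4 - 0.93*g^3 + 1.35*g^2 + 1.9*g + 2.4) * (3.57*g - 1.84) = -1.8207*g^5 - 2.3817*g^4 + 6.5307*g^3 + 4.299*g^2 + 5.072*g - 4.416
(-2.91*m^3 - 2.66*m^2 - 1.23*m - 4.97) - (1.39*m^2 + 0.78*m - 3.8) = -2.91*m^3 - 4.05*m^2 - 2.01*m - 1.17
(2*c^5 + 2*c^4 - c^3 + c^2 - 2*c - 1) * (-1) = -2*c^5 - 2*c^4 + c^3 - c^2 + 2*c + 1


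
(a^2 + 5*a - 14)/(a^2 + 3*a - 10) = (a + 7)/(a + 5)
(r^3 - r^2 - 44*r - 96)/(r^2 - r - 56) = (r^2 + 7*r + 12)/(r + 7)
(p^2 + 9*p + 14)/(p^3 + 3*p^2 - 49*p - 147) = (p + 2)/(p^2 - 4*p - 21)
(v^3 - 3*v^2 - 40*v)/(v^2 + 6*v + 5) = v*(v - 8)/(v + 1)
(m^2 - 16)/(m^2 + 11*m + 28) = (m - 4)/(m + 7)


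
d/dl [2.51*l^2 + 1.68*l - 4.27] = 5.02*l + 1.68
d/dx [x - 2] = 1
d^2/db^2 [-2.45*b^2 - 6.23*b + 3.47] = -4.90000000000000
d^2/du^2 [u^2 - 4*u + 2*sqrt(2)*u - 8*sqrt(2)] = 2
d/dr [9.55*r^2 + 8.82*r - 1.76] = 19.1*r + 8.82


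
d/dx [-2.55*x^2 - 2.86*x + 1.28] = -5.1*x - 2.86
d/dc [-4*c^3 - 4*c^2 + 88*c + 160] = -12*c^2 - 8*c + 88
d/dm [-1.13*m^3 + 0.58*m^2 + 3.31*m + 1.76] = -3.39*m^2 + 1.16*m + 3.31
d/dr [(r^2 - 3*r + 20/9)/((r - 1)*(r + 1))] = (27*r^2 - 58*r + 27)/(9*(r^4 - 2*r^2 + 1))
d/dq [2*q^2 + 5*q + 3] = 4*q + 5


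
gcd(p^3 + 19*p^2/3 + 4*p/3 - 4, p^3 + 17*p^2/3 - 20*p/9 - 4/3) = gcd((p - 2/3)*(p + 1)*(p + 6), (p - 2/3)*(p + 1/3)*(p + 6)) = p^2 + 16*p/3 - 4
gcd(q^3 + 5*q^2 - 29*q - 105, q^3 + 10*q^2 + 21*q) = q^2 + 10*q + 21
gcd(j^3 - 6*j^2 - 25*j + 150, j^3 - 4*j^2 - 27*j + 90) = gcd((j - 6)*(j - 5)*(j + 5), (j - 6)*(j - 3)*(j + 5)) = j^2 - j - 30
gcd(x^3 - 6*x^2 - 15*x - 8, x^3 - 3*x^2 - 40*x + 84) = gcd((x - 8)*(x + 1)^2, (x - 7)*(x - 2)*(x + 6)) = 1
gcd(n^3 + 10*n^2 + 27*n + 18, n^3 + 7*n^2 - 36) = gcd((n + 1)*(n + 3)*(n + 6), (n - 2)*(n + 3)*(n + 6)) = n^2 + 9*n + 18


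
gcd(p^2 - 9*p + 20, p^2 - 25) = p - 5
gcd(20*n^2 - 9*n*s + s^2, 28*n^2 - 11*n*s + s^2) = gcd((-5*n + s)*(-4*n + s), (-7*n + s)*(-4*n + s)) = -4*n + s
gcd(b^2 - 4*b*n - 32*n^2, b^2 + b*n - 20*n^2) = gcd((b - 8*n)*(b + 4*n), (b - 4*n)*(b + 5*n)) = 1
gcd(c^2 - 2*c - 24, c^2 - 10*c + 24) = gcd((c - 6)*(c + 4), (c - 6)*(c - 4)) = c - 6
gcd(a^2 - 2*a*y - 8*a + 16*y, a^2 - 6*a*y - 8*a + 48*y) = a - 8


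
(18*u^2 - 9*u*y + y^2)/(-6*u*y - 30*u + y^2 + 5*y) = (-3*u + y)/(y + 5)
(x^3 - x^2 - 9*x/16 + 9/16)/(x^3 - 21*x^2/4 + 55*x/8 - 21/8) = (4*x + 3)/(2*(2*x - 7))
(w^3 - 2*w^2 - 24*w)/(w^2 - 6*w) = w + 4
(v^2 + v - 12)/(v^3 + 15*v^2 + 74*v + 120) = (v - 3)/(v^2 + 11*v + 30)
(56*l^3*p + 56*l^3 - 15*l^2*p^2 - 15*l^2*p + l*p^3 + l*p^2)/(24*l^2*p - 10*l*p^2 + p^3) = l*(56*l^2*p + 56*l^2 - 15*l*p^2 - 15*l*p + p^3 + p^2)/(p*(24*l^2 - 10*l*p + p^2))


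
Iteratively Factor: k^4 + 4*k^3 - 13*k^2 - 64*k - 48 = (k - 4)*(k^3 + 8*k^2 + 19*k + 12) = (k - 4)*(k + 1)*(k^2 + 7*k + 12) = (k - 4)*(k + 1)*(k + 4)*(k + 3)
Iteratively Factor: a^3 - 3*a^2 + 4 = (a - 2)*(a^2 - a - 2) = (a - 2)^2*(a + 1)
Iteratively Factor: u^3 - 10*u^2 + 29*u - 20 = (u - 1)*(u^2 - 9*u + 20) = (u - 5)*(u - 1)*(u - 4)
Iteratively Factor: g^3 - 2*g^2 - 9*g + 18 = (g - 3)*(g^2 + g - 6) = (g - 3)*(g + 3)*(g - 2)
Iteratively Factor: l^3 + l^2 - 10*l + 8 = (l + 4)*(l^2 - 3*l + 2) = (l - 1)*(l + 4)*(l - 2)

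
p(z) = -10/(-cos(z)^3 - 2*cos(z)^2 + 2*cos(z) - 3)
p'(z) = -10*(-3*sin(z)*cos(z)^2 - 4*sin(z)*cos(z) + 2*sin(z))/(-cos(z)^3 - 2*cos(z)^2 + 2*cos(z) - 3)^2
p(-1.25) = 3.85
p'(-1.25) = 0.62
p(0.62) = 3.09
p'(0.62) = 1.80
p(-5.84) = 2.81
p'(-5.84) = 1.37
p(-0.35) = 2.69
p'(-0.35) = -1.09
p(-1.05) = 3.81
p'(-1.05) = -0.92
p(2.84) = 1.71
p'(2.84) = -0.27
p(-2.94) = 1.68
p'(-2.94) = 0.17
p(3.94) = 1.99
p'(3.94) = 0.94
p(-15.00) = 1.91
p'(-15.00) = 0.78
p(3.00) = 1.68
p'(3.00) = -0.12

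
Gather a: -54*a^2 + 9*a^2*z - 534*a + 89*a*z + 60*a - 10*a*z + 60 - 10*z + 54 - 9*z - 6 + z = a^2*(9*z - 54) + a*(79*z - 474) - 18*z + 108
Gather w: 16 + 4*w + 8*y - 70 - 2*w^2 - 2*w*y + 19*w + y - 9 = -2*w^2 + w*(23 - 2*y) + 9*y - 63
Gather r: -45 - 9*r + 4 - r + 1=-10*r - 40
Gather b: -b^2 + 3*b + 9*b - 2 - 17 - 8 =-b^2 + 12*b - 27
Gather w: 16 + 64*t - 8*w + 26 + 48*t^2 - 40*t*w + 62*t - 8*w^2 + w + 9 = 48*t^2 + 126*t - 8*w^2 + w*(-40*t - 7) + 51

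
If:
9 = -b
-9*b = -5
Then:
No Solution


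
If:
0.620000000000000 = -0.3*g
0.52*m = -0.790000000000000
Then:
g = -2.07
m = -1.52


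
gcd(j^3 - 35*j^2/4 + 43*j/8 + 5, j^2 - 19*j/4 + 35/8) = j - 5/4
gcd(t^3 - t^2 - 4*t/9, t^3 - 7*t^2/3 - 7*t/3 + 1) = 1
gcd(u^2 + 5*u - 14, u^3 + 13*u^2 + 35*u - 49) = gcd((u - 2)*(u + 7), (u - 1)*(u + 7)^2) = u + 7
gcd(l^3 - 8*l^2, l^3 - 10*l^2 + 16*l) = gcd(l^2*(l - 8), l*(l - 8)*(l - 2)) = l^2 - 8*l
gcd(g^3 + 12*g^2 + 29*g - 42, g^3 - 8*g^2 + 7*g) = g - 1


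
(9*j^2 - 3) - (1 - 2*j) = 9*j^2 + 2*j - 4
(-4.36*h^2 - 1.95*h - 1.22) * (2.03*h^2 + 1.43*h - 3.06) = -8.8508*h^4 - 10.1933*h^3 + 8.0765*h^2 + 4.2224*h + 3.7332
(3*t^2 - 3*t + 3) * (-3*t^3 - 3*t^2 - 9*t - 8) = -9*t^5 - 27*t^3 - 6*t^2 - 3*t - 24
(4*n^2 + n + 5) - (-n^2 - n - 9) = 5*n^2 + 2*n + 14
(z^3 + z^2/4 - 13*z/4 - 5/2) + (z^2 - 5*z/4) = z^3 + 5*z^2/4 - 9*z/2 - 5/2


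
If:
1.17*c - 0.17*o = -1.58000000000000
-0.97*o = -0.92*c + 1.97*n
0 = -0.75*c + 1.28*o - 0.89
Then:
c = -1.37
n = -0.59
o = -0.10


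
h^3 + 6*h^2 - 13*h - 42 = (h - 3)*(h + 2)*(h + 7)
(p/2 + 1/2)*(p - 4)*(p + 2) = p^3/2 - p^2/2 - 5*p - 4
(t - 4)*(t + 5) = t^2 + t - 20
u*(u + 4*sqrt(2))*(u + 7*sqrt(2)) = u^3 + 11*sqrt(2)*u^2 + 56*u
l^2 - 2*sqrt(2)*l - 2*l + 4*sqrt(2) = (l - 2)*(l - 2*sqrt(2))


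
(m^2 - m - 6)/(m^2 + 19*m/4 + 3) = 4*(m^2 - m - 6)/(4*m^2 + 19*m + 12)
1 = 1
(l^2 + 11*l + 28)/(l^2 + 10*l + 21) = (l + 4)/(l + 3)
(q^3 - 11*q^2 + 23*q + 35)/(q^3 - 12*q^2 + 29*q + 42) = (q - 5)/(q - 6)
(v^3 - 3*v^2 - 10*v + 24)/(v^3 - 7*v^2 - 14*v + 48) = (v - 4)/(v - 8)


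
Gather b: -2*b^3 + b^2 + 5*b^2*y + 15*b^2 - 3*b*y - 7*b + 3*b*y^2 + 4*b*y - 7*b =-2*b^3 + b^2*(5*y + 16) + b*(3*y^2 + y - 14)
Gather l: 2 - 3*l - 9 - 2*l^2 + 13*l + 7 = -2*l^2 + 10*l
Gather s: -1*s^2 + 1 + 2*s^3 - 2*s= 2*s^3 - s^2 - 2*s + 1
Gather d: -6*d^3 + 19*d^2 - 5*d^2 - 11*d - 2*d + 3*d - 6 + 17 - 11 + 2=-6*d^3 + 14*d^2 - 10*d + 2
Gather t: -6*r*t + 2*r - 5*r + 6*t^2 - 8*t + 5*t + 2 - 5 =-3*r + 6*t^2 + t*(-6*r - 3) - 3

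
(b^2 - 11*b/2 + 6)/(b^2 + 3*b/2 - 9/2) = (b - 4)/(b + 3)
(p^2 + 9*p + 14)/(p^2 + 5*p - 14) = (p + 2)/(p - 2)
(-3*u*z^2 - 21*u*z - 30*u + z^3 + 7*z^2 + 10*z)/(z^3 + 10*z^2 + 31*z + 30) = (-3*u + z)/(z + 3)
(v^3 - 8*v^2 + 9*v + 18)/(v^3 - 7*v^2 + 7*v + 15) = (v - 6)/(v - 5)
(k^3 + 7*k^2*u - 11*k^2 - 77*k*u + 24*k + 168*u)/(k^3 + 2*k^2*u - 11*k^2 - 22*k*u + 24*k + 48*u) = (k + 7*u)/(k + 2*u)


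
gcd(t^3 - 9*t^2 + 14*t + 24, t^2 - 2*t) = 1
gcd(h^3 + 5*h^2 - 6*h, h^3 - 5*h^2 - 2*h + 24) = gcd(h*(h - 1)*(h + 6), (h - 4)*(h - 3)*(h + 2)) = 1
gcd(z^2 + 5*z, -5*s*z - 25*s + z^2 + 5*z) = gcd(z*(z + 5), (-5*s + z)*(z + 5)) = z + 5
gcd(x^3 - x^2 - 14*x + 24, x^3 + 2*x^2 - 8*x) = x^2 + 2*x - 8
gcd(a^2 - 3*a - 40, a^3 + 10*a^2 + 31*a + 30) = a + 5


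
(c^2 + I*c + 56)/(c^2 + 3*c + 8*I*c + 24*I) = (c - 7*I)/(c + 3)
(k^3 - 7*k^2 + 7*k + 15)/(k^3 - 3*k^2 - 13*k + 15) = (k^2 - 2*k - 3)/(k^2 + 2*k - 3)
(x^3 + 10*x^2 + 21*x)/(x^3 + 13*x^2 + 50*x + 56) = x*(x + 3)/(x^2 + 6*x + 8)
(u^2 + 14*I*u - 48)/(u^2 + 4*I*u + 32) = (u + 6*I)/(u - 4*I)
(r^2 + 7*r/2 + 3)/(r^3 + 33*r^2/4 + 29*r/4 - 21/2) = 2*(2*r + 3)/(4*r^2 + 25*r - 21)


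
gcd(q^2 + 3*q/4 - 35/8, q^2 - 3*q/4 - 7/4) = q - 7/4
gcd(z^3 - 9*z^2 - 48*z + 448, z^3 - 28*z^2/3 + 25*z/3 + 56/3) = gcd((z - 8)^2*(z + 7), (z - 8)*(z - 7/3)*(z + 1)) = z - 8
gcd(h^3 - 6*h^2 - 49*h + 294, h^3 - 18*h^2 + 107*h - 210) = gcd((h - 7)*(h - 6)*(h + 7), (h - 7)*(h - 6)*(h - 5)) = h^2 - 13*h + 42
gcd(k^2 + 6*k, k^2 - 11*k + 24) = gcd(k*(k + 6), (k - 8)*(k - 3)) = 1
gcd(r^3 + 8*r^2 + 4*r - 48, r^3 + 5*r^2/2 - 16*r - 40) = r + 4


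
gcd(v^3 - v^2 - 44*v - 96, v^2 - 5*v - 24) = v^2 - 5*v - 24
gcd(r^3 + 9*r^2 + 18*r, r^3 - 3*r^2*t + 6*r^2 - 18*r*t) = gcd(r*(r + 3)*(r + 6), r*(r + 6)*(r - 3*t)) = r^2 + 6*r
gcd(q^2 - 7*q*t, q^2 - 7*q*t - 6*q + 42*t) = q - 7*t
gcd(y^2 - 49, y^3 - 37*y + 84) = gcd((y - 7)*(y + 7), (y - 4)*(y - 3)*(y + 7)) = y + 7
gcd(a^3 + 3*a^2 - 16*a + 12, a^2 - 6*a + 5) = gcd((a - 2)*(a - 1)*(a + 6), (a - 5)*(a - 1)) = a - 1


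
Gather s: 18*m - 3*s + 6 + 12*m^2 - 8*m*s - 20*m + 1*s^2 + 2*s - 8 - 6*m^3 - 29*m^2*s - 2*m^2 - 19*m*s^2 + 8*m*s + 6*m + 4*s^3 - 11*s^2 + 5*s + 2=-6*m^3 + 10*m^2 + 4*m + 4*s^3 + s^2*(-19*m - 10) + s*(4 - 29*m^2)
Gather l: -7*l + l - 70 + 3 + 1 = -6*l - 66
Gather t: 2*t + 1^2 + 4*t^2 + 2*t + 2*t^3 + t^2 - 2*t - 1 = 2*t^3 + 5*t^2 + 2*t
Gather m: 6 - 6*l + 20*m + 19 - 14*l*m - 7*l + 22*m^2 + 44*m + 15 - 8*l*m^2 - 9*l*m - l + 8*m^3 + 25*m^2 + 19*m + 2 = -14*l + 8*m^3 + m^2*(47 - 8*l) + m*(83 - 23*l) + 42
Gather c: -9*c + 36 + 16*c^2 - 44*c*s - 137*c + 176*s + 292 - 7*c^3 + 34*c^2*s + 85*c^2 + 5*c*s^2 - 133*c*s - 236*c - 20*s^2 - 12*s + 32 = -7*c^3 + c^2*(34*s + 101) + c*(5*s^2 - 177*s - 382) - 20*s^2 + 164*s + 360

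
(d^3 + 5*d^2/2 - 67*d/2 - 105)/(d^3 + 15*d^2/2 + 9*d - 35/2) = (d - 6)/(d - 1)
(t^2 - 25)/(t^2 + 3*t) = (t^2 - 25)/(t*(t + 3))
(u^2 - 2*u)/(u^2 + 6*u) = (u - 2)/(u + 6)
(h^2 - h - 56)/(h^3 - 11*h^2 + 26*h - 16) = (h + 7)/(h^2 - 3*h + 2)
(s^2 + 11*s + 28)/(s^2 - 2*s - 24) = (s + 7)/(s - 6)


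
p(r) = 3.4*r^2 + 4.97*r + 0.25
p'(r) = 6.8*r + 4.97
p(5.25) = 120.06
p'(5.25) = 40.67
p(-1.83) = 2.54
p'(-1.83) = -7.47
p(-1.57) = 0.83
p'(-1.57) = -5.71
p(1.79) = 20.04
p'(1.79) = 17.14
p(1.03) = 8.98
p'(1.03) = 11.97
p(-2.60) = 10.31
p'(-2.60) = -12.71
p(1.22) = 11.37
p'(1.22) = 13.27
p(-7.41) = 150.11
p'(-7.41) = -45.42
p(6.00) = 152.47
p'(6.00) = 45.77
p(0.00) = 0.25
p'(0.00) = 4.97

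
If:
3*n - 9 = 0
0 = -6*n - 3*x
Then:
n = 3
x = -6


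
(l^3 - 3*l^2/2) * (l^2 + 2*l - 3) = l^5 + l^4/2 - 6*l^3 + 9*l^2/2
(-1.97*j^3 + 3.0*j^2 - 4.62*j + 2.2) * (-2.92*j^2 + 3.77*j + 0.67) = 5.7524*j^5 - 16.1869*j^4 + 23.4805*j^3 - 21.8314*j^2 + 5.1986*j + 1.474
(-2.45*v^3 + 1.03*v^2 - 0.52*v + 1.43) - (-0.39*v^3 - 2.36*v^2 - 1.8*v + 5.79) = -2.06*v^3 + 3.39*v^2 + 1.28*v - 4.36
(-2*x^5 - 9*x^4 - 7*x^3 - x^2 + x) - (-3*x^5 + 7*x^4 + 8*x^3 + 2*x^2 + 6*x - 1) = x^5 - 16*x^4 - 15*x^3 - 3*x^2 - 5*x + 1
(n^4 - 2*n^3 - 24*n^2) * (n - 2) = n^5 - 4*n^4 - 20*n^3 + 48*n^2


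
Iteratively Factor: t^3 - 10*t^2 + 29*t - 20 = (t - 1)*(t^2 - 9*t + 20) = (t - 4)*(t - 1)*(t - 5)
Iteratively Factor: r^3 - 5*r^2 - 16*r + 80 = (r + 4)*(r^2 - 9*r + 20) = (r - 4)*(r + 4)*(r - 5)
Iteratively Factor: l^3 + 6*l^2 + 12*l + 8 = (l + 2)*(l^2 + 4*l + 4) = (l + 2)^2*(l + 2)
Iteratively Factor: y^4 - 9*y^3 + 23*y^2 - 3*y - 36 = (y - 3)*(y^3 - 6*y^2 + 5*y + 12) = (y - 4)*(y - 3)*(y^2 - 2*y - 3) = (y - 4)*(y - 3)*(y + 1)*(y - 3)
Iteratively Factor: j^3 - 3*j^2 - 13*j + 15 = (j - 5)*(j^2 + 2*j - 3) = (j - 5)*(j - 1)*(j + 3)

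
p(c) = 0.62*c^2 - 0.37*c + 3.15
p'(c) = 1.24*c - 0.37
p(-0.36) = 3.36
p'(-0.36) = -0.82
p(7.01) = 31.02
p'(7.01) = 8.32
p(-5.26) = 22.25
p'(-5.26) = -6.89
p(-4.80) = 19.21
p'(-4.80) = -6.32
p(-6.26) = 29.76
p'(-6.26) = -8.13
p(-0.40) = 3.40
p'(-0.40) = -0.87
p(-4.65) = 18.28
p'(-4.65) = -6.14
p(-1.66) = 5.47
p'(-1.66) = -2.43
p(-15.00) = 148.20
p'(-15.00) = -18.97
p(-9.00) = 56.70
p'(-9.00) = -11.53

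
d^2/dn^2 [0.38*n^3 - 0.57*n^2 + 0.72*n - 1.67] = 2.28*n - 1.14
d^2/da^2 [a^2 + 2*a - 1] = 2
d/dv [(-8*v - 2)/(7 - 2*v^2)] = 8*(2*v^2 - v*(4*v + 1) - 7)/(2*v^2 - 7)^2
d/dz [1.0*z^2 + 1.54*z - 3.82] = 2.0*z + 1.54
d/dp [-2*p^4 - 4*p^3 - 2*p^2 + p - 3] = -8*p^3 - 12*p^2 - 4*p + 1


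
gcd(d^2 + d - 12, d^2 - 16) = d + 4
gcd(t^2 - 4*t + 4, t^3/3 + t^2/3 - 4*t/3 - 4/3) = t - 2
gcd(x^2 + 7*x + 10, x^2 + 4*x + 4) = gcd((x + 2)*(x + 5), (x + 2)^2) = x + 2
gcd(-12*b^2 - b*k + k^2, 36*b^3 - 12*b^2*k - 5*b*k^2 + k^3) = 3*b + k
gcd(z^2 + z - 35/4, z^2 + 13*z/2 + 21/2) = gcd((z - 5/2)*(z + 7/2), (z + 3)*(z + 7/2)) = z + 7/2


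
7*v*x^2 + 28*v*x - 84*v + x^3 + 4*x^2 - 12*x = (7*v + x)*(x - 2)*(x + 6)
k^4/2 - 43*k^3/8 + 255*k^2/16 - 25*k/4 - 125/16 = (k/2 + 1/4)*(k - 5)^2*(k - 5/4)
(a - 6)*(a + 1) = a^2 - 5*a - 6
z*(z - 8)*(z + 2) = z^3 - 6*z^2 - 16*z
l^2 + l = l*(l + 1)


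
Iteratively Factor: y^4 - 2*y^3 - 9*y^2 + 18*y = (y)*(y^3 - 2*y^2 - 9*y + 18) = y*(y + 3)*(y^2 - 5*y + 6) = y*(y - 2)*(y + 3)*(y - 3)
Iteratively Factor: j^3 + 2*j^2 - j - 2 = (j + 1)*(j^2 + j - 2) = (j - 1)*(j + 1)*(j + 2)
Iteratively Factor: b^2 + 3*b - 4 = (b + 4)*(b - 1)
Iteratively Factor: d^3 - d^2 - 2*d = (d)*(d^2 - d - 2) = d*(d - 2)*(d + 1)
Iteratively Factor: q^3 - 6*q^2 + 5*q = (q)*(q^2 - 6*q + 5) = q*(q - 5)*(q - 1)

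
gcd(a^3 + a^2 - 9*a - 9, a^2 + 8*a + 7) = a + 1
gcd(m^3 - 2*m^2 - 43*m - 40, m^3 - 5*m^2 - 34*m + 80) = m^2 - 3*m - 40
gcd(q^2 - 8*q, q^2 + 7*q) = q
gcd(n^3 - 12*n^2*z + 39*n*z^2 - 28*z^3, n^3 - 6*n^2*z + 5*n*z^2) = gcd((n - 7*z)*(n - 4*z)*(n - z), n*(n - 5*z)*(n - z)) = -n + z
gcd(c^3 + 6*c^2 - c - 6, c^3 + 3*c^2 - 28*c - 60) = c + 6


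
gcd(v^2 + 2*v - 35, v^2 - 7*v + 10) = v - 5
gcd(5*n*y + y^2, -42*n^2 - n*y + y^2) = 1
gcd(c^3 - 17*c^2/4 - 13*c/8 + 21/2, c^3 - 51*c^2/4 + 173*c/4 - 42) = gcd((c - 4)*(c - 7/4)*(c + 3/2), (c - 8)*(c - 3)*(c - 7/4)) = c - 7/4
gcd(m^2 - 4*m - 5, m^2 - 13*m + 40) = m - 5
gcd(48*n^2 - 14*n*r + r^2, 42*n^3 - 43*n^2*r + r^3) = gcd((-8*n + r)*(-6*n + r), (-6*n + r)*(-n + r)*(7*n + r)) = -6*n + r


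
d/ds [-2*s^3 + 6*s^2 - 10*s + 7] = -6*s^2 + 12*s - 10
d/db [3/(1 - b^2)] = 6*b/(b^2 - 1)^2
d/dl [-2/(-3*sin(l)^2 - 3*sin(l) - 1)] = -6*(2*sin(l) + 1)*cos(l)/(3*sin(l)^2 + 3*sin(l) + 1)^2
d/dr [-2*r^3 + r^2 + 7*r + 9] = -6*r^2 + 2*r + 7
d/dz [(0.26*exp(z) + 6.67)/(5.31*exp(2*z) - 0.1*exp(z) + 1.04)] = (-1.3806*exp(2*z) - 70.8354*exp(z) + 0.9374)*exp(z)/(28.1961*exp(4*z) - 1.062*exp(3*z) + 11.0548*exp(2*z) - 0.208*exp(z) + 1.0816)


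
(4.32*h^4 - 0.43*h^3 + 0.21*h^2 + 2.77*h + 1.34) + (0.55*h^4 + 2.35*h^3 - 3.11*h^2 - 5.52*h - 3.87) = 4.87*h^4 + 1.92*h^3 - 2.9*h^2 - 2.75*h - 2.53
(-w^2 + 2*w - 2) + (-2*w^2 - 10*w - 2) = -3*w^2 - 8*w - 4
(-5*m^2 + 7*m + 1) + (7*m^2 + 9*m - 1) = 2*m^2 + 16*m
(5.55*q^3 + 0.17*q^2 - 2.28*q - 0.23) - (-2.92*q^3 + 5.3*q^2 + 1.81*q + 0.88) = 8.47*q^3 - 5.13*q^2 - 4.09*q - 1.11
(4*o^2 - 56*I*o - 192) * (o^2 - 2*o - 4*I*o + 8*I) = 4*o^4 - 8*o^3 - 72*I*o^3 - 416*o^2 + 144*I*o^2 + 832*o + 768*I*o - 1536*I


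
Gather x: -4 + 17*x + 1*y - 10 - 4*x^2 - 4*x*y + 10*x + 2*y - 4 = -4*x^2 + x*(27 - 4*y) + 3*y - 18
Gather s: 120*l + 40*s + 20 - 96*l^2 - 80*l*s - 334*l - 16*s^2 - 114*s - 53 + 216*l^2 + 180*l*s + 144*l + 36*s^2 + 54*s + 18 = 120*l^2 - 70*l + 20*s^2 + s*(100*l - 20) - 15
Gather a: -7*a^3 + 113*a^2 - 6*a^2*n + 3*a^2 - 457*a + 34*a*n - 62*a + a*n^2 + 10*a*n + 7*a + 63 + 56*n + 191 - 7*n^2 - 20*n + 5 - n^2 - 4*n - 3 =-7*a^3 + a^2*(116 - 6*n) + a*(n^2 + 44*n - 512) - 8*n^2 + 32*n + 256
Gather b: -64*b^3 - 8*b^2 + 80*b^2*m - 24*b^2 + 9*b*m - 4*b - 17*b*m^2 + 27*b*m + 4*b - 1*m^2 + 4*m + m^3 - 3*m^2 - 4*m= -64*b^3 + b^2*(80*m - 32) + b*(-17*m^2 + 36*m) + m^3 - 4*m^2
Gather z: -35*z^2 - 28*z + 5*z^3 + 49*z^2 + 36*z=5*z^3 + 14*z^2 + 8*z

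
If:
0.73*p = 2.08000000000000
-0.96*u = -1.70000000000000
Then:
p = 2.85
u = 1.77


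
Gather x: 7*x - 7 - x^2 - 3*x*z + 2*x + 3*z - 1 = -x^2 + x*(9 - 3*z) + 3*z - 8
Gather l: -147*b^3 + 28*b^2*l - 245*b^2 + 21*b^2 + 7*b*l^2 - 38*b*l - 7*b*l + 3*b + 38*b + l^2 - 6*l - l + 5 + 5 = -147*b^3 - 224*b^2 + 41*b + l^2*(7*b + 1) + l*(28*b^2 - 45*b - 7) + 10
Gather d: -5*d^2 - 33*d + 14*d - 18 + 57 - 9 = -5*d^2 - 19*d + 30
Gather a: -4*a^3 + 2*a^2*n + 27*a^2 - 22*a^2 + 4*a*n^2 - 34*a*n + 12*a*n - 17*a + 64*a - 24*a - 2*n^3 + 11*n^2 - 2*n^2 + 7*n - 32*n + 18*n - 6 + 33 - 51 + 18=-4*a^3 + a^2*(2*n + 5) + a*(4*n^2 - 22*n + 23) - 2*n^3 + 9*n^2 - 7*n - 6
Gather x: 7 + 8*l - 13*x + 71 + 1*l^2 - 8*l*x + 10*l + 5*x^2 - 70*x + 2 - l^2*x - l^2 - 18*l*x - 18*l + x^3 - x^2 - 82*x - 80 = x^3 + 4*x^2 + x*(-l^2 - 26*l - 165)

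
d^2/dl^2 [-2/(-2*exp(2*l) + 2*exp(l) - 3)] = 4*((1 - 4*exp(l))*(2*exp(2*l) - 2*exp(l) + 3) + 4*(2*exp(l) - 1)^2*exp(l))*exp(l)/(2*exp(2*l) - 2*exp(l) + 3)^3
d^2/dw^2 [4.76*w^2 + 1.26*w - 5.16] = 9.52000000000000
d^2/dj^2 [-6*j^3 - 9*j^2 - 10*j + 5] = -36*j - 18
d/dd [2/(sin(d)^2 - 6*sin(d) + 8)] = 4*(3 - sin(d))*cos(d)/(sin(d)^2 - 6*sin(d) + 8)^2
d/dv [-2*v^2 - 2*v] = -4*v - 2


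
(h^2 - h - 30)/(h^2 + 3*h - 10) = (h - 6)/(h - 2)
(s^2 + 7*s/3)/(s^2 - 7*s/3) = (3*s + 7)/(3*s - 7)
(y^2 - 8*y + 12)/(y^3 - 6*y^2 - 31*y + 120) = (y^2 - 8*y + 12)/(y^3 - 6*y^2 - 31*y + 120)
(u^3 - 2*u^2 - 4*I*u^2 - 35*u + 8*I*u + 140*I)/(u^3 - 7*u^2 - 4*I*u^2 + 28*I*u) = (u + 5)/u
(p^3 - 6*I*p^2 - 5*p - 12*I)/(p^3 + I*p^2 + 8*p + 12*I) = (p^2 - 3*I*p + 4)/(p^2 + 4*I*p - 4)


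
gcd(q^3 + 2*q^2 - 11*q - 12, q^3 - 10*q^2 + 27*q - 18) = q - 3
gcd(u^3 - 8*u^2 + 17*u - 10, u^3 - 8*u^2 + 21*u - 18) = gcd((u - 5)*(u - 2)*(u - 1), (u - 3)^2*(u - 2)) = u - 2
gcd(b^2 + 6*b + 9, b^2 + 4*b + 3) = b + 3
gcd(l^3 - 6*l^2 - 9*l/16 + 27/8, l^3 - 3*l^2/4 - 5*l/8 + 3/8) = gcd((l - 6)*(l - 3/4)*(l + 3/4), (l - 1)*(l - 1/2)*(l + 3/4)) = l + 3/4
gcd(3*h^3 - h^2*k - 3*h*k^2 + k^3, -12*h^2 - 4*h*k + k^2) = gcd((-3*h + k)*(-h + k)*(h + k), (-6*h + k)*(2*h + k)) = 1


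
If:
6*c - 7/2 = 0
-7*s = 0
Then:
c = 7/12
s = 0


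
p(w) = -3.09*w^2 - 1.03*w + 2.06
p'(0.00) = -1.03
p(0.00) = 2.06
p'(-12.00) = 73.13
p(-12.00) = -430.54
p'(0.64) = -4.99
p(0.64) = 0.14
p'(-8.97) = 54.40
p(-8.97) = -237.33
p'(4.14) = -26.62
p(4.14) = -55.17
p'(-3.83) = 22.64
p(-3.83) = -39.32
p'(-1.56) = 8.61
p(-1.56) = -3.85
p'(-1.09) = 5.71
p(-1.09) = -0.49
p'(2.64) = -17.35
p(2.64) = -22.20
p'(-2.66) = 15.41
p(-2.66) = -17.06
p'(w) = -6.18*w - 1.03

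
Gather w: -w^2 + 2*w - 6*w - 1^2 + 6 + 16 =-w^2 - 4*w + 21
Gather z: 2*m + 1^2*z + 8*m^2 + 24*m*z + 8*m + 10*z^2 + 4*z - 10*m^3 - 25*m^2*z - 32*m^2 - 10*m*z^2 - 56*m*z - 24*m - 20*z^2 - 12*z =-10*m^3 - 24*m^2 - 14*m + z^2*(-10*m - 10) + z*(-25*m^2 - 32*m - 7)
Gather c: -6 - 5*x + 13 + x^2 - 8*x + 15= x^2 - 13*x + 22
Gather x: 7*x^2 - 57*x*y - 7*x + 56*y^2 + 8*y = 7*x^2 + x*(-57*y - 7) + 56*y^2 + 8*y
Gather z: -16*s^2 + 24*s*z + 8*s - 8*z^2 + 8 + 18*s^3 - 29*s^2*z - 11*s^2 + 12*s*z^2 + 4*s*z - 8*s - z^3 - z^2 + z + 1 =18*s^3 - 27*s^2 - z^3 + z^2*(12*s - 9) + z*(-29*s^2 + 28*s + 1) + 9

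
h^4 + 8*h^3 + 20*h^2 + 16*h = h*(h + 2)^2*(h + 4)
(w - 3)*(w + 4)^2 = w^3 + 5*w^2 - 8*w - 48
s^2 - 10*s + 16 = (s - 8)*(s - 2)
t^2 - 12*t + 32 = (t - 8)*(t - 4)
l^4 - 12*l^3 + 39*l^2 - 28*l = l*(l - 7)*(l - 4)*(l - 1)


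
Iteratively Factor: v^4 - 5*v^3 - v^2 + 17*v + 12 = (v - 3)*(v^3 - 2*v^2 - 7*v - 4) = (v - 3)*(v + 1)*(v^2 - 3*v - 4) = (v - 4)*(v - 3)*(v + 1)*(v + 1)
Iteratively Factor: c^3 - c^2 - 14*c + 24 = (c - 2)*(c^2 + c - 12) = (c - 3)*(c - 2)*(c + 4)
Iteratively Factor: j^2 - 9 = (j + 3)*(j - 3)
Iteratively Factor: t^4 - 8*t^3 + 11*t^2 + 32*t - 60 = (t - 2)*(t^3 - 6*t^2 - t + 30) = (t - 2)*(t + 2)*(t^2 - 8*t + 15) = (t - 3)*(t - 2)*(t + 2)*(t - 5)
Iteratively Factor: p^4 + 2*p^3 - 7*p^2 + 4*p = (p - 1)*(p^3 + 3*p^2 - 4*p) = (p - 1)*(p + 4)*(p^2 - p) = p*(p - 1)*(p + 4)*(p - 1)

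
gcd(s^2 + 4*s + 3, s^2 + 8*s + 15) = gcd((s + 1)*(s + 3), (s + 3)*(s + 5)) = s + 3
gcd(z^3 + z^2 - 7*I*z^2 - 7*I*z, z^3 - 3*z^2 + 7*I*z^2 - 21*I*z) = z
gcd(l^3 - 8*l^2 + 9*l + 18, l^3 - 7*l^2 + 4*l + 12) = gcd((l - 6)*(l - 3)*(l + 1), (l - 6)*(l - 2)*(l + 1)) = l^2 - 5*l - 6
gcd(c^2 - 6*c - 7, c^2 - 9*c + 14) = c - 7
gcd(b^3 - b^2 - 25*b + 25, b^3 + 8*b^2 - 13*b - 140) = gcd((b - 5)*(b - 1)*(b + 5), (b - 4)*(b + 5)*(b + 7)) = b + 5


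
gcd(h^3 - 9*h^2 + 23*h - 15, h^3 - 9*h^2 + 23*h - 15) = h^3 - 9*h^2 + 23*h - 15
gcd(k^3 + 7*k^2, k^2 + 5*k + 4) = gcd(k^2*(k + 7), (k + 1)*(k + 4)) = 1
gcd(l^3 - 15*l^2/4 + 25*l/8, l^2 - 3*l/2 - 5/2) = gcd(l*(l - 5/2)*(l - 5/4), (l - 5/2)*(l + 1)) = l - 5/2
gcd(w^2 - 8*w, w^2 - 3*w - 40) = w - 8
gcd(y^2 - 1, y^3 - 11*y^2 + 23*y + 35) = y + 1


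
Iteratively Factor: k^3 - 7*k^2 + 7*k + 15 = (k - 3)*(k^2 - 4*k - 5) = (k - 3)*(k + 1)*(k - 5)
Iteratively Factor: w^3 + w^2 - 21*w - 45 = (w - 5)*(w^2 + 6*w + 9) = (w - 5)*(w + 3)*(w + 3)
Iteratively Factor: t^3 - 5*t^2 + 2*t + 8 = (t - 2)*(t^2 - 3*t - 4) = (t - 2)*(t + 1)*(t - 4)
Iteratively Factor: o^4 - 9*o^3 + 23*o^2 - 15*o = (o - 5)*(o^3 - 4*o^2 + 3*o) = (o - 5)*(o - 1)*(o^2 - 3*o) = o*(o - 5)*(o - 1)*(o - 3)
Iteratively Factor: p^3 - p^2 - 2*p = (p + 1)*(p^2 - 2*p) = p*(p + 1)*(p - 2)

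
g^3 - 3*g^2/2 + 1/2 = (g - 1)^2*(g + 1/2)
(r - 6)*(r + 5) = r^2 - r - 30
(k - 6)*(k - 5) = k^2 - 11*k + 30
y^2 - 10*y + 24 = (y - 6)*(y - 4)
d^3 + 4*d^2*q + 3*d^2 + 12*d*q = d*(d + 3)*(d + 4*q)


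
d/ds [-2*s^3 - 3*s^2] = 6*s*(-s - 1)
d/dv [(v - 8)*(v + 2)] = 2*v - 6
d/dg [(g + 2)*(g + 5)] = 2*g + 7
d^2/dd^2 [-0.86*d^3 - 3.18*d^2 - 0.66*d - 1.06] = -5.16*d - 6.36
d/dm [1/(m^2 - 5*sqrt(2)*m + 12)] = (-2*m + 5*sqrt(2))/(m^2 - 5*sqrt(2)*m + 12)^2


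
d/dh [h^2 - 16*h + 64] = 2*h - 16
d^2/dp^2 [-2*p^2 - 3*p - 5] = -4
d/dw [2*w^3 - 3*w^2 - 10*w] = 6*w^2 - 6*w - 10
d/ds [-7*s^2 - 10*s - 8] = -14*s - 10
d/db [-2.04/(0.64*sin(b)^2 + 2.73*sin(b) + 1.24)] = (2.6112*sin(b) + 5.5692)*cos(b)/(0.64*sin(b)^2 + 2.73*sin(b) + 1.24)^2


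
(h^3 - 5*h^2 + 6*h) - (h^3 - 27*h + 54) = -5*h^2 + 33*h - 54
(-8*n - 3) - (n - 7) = 4 - 9*n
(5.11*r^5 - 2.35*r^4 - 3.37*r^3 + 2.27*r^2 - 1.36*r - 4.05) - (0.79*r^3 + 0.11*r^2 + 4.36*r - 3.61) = 5.11*r^5 - 2.35*r^4 - 4.16*r^3 + 2.16*r^2 - 5.72*r - 0.44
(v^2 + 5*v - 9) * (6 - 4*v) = -4*v^3 - 14*v^2 + 66*v - 54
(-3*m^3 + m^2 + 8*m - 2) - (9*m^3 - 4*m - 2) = -12*m^3 + m^2 + 12*m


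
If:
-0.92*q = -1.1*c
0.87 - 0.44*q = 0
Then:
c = 1.65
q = 1.98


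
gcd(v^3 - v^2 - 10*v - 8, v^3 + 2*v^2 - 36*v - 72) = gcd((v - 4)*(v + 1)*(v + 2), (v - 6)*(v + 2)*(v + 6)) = v + 2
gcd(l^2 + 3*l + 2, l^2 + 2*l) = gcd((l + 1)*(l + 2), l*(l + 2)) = l + 2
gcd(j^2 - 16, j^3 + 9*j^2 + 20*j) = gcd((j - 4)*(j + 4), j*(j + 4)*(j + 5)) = j + 4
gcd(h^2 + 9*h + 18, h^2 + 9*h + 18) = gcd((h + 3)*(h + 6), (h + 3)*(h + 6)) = h^2 + 9*h + 18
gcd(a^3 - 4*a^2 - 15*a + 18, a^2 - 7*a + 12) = 1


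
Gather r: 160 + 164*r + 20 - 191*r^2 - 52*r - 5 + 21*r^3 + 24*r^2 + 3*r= 21*r^3 - 167*r^2 + 115*r + 175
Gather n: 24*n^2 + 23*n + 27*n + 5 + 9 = 24*n^2 + 50*n + 14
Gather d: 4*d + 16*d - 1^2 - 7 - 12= 20*d - 20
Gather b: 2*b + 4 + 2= 2*b + 6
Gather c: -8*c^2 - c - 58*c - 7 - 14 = -8*c^2 - 59*c - 21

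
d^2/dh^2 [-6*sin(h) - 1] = 6*sin(h)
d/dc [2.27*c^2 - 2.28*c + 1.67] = 4.54*c - 2.28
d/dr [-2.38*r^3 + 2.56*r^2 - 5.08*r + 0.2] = -7.14*r^2 + 5.12*r - 5.08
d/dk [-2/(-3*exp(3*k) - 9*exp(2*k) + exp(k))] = 2*(-9*exp(2*k) - 18*exp(k) + 1)*exp(-k)/(3*exp(2*k) + 9*exp(k) - 1)^2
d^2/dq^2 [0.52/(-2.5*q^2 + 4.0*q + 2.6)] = (-6.5*q^2 + 10.4*q + 0.52*(5.0*q - 4.0)*(10.0*q - 8.0) + 6.76)/(-2.5*q^2 + 4.0*q + 2.6)^3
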